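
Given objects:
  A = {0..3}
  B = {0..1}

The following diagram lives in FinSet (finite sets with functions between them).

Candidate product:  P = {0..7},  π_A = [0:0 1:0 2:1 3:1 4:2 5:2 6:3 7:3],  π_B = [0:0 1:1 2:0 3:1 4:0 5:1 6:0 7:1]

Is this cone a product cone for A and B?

Answer: VALID PRODUCT

Derivation:
|A|·|B| = 4·2 = 8;  |P| = 8
Check the pairing map k ↦ (π_A(k), π_B(k)):
  0 : (0,0)
  1 : (0,1)
  2 : (1,0)
  3 : (1,1)
  4 : (2,0)
  5 : (2,1)
  6 : (3,0)
  7 : (3,1)
distinct pairs in image: 8 / 8 needed
  → bijection onto A×B; projections well-typed.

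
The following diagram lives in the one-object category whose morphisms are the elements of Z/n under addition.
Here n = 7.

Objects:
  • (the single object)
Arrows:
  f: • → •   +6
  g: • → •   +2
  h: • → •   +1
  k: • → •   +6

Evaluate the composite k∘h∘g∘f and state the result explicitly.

  0 +6≡6 +2≡1 +1≡2 +6≡1  (mod 7)
composite: +1

Answer: +1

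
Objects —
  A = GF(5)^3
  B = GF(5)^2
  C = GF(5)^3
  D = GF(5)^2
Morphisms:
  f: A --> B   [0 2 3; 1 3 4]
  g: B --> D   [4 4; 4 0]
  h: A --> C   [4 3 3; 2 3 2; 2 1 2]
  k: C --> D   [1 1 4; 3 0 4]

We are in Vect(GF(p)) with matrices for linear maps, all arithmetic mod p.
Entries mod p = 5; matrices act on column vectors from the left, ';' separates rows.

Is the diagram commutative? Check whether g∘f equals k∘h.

Answer: COMMUTES

Trace:
Path 1 = f;g:
  e0=⟨1,0,0⟩ f-->⟨0,1⟩ g-->⟨4,0⟩
  e1=⟨0,1,0⟩ f-->⟨2,3⟩ g-->⟨0,3⟩
  e2=⟨0,0,1⟩ f-->⟨3,4⟩ g-->⟨3,2⟩
  composite₁ = [4 0 3; 0 3 2]
Path 2 = h;k:
  e0=⟨1,0,0⟩ h-->⟨4,2,2⟩ k-->⟨4,0⟩
  e1=⟨0,1,0⟩ h-->⟨3,3,1⟩ k-->⟨0,3⟩
  e2=⟨0,0,1⟩ h-->⟨3,2,2⟩ k-->⟨3,2⟩
  composite₂ = [4 0 3; 0 3 2]
Equal? same morphism ✓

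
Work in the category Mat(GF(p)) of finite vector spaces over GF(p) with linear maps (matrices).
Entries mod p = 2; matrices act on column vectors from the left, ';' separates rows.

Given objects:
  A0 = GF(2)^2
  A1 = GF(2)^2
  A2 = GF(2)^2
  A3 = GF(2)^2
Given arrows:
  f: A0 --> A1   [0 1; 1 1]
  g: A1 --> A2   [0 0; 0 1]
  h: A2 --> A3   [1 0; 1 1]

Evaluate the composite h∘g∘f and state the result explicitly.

Answer: [0 0; 1 1]

Trace:
  e0=(1,0) f-->(0,1) g-->(0,1) h-->(0,1)
  e1=(0,1) f-->(1,1) g-->(0,1) h-->(0,1)
result: [0 0; 1 1]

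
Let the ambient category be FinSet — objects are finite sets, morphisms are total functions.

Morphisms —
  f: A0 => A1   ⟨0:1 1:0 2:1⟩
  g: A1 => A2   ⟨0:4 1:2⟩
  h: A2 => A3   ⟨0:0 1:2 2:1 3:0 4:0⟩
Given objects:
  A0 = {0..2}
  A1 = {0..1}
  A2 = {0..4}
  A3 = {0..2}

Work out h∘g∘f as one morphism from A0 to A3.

  0 f=>1 g=>2 h=>1
  1 f=>0 g=>4 h=>0
  2 f=>1 g=>2 h=>1
composite: ⟨0:1 1:0 2:1⟩

Answer: ⟨0:1 1:0 2:1⟩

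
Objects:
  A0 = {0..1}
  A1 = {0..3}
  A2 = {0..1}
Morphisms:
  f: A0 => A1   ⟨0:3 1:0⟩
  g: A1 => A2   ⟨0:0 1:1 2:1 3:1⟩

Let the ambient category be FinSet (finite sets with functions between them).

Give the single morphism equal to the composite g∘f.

  0 f=>3 g=>1
  1 f=>0 g=>0
⟦path⟧: ⟨0:1 1:0⟩

Answer: ⟨0:1 1:0⟩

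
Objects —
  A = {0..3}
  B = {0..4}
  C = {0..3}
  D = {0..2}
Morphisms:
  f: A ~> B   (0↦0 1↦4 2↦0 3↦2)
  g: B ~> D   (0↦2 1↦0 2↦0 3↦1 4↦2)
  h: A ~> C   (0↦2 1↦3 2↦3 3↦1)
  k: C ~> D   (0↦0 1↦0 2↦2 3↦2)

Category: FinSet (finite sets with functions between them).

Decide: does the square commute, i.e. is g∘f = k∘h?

Path 1 = f;g:
  0 f~>0 g~>2
  1 f~>4 g~>2
  2 f~>0 g~>2
  3 f~>2 g~>0
  composite₁ = (0↦2 1↦2 2↦2 3↦0)
Path 2 = h;k:
  0 h~>2 k~>2
  1 h~>3 k~>2
  2 h~>3 k~>2
  3 h~>1 k~>0
  composite₂ = (0↦2 1↦2 2↦2 3↦0)
Equal? YES — commutes

Answer: COMMUTES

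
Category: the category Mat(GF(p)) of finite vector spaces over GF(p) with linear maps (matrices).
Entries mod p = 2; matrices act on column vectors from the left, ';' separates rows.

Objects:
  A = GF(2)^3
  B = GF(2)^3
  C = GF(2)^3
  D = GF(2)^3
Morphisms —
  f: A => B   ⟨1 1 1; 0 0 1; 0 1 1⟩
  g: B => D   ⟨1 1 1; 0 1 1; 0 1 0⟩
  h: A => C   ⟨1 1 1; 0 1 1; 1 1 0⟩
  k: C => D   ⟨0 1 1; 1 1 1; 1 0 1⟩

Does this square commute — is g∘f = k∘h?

Path 1 = f;g:
  e0=⟨1,0,0⟩ f=>⟨1,0,0⟩ g=>⟨1,0,0⟩
  e1=⟨0,1,0⟩ f=>⟨1,0,1⟩ g=>⟨0,1,0⟩
  e2=⟨0,0,1⟩ f=>⟨1,1,1⟩ g=>⟨1,0,1⟩
  result₁ = ⟨1 0 1; 0 1 0; 0 0 1⟩
Path 2 = h;k:
  e0=⟨1,0,0⟩ h=>⟨1,0,1⟩ k=>⟨1,0,0⟩
  e1=⟨0,1,0⟩ h=>⟨1,1,1⟩ k=>⟨0,1,0⟩
  e2=⟨0,0,1⟩ h=>⟨1,1,0⟩ k=>⟨1,0,1⟩
  result₂ = ⟨1 0 1; 0 1 0; 0 0 1⟩
Equal? YES — commutes

Answer: COMMUTES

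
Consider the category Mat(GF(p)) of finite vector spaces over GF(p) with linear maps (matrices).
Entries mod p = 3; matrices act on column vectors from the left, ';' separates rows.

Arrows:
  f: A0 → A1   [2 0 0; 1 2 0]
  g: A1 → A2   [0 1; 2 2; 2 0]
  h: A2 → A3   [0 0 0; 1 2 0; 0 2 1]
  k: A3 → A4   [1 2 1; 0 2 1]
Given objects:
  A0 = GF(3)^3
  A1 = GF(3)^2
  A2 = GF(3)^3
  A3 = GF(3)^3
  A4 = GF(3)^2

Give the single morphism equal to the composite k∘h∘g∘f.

Answer: [0 1 0; 0 1 0]

Work:
  e0=[1,0,0] f→[2,1] g→[1,0,1] h→[0,1,1] k→[0,0]
  e1=[0,1,0] f→[0,2] g→[2,1,0] h→[0,1,2] k→[1,1]
  e2=[0,0,1] f→[0,0] g→[0,0,0] h→[0,0,0] k→[0,0]
⟦path⟧: [0 1 0; 0 1 0]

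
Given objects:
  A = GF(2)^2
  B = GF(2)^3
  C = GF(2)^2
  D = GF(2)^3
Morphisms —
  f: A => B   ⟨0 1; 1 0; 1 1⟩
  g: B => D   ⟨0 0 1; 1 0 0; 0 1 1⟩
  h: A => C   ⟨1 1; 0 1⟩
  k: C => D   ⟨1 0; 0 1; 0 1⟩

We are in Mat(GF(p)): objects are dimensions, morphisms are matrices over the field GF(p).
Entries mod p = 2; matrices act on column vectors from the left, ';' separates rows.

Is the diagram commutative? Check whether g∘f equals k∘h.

Along f;g (path 1):
  e0=[1,0] f=>[0,1,1] g=>[1,0,0]
  e1=[0,1] f=>[1,0,1] g=>[1,1,1]
  result₁ = ⟨1 1; 0 1; 0 1⟩
Along h;k (path 2):
  e0=[1,0] h=>[1,0] k=>[1,0,0]
  e1=[0,1] h=>[1,1] k=>[1,1,1]
  result₂ = ⟨1 1; 0 1; 0 1⟩
Equal? YES — commutes

Answer: COMMUTES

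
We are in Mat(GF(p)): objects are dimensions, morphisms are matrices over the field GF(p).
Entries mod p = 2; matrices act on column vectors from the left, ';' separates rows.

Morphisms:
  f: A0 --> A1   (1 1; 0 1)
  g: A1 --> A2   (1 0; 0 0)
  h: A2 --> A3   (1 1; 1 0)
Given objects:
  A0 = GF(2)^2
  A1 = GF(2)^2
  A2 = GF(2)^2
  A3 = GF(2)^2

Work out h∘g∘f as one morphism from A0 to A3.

  e0=[1,0] f-->[1,0] g-->[1,0] h-->[1,1]
  e1=[0,1] f-->[1,1] g-->[1,0] h-->[1,1]
composite: (1 1; 1 1)

Answer: (1 1; 1 1)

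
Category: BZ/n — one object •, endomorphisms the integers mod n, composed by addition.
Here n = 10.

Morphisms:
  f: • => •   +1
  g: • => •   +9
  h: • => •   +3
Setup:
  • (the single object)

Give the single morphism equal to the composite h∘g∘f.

Answer: +3

Derivation:
  0 +1≡1 +9≡0 +3≡3  (mod 10)
⟦path⟧: +3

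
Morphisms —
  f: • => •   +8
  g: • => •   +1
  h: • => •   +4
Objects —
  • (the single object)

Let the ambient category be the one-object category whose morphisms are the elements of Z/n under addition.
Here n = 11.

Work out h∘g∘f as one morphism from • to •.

Answer: +2

Work:
  0 +8≡8 +1≡9 +4≡2  (mod 11)
composite: +2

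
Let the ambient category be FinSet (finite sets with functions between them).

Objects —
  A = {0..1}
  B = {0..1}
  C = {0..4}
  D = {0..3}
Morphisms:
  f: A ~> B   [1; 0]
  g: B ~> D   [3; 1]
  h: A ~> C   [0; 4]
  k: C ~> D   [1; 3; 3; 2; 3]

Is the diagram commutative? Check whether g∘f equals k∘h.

Answer: COMMUTES

Work:
1) trace f;g:
  0 f~>1 g~>1
  1 f~>0 g~>3
  result₁ = [1; 3]
2) trace h;k:
  0 h~>0 k~>1
  1 h~>4 k~>3
  result₂ = [1; 3]
Equal? same morphism ✓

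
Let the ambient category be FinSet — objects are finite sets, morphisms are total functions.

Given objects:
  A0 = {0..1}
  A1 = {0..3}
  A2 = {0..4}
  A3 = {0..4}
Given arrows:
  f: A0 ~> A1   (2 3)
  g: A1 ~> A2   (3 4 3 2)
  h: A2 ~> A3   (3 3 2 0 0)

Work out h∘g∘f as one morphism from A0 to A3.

Answer: (0 2)

Derivation:
  0 f~>2 g~>3 h~>0
  1 f~>3 g~>2 h~>2
⟦path⟧: (0 2)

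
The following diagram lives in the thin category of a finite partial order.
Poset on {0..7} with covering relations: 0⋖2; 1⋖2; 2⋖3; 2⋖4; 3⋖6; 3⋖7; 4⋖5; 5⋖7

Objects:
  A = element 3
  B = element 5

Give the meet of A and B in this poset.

Lower bounds of A=3 and B=5: {0,1,2}
  0 ≤ 2
  1 ≤ 2
  2 ≤ 2
glb = 2

Answer: A∧B = 2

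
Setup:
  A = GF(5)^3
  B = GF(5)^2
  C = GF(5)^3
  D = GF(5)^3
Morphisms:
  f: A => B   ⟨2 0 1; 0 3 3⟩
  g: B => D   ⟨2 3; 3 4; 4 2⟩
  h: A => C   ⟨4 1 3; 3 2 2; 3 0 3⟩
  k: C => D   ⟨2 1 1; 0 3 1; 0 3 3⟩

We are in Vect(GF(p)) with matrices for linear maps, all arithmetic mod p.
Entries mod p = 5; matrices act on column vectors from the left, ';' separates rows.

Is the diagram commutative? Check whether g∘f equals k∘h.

Answer: DOES NOT COMMUTE

Trace:
1) trace f;g:
  e0=[1,0,0] f=>[2,0] g=>[4,1,3]
  e1=[0,1,0] f=>[0,3] g=>[4,2,1]
  e2=[0,0,1] f=>[1,3] g=>[1,0,0]
  ⟦path⟧₁ = ⟨4 4 1; 1 2 0; 3 1 0⟩
2) trace h;k:
  e0=[1,0,0] h=>[4,3,3] k=>[4,2,3]
  e1=[0,1,0] h=>[1,2,0] k=>[4,1,1]
  e2=[0,0,1] h=>[3,2,3] k=>[1,4,0]
  ⟦path⟧₂ = ⟨4 4 1; 2 1 4; 3 1 0⟩
Equal? differ; not commutative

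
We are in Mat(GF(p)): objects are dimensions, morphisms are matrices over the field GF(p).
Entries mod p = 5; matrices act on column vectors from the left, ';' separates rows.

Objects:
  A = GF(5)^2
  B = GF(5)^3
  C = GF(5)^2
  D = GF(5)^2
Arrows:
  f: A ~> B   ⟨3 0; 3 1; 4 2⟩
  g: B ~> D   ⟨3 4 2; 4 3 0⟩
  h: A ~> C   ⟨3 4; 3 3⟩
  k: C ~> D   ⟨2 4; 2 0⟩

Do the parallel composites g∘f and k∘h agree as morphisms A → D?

Path 1 = f;g:
  e0=(1,0) f~>(3,3,4) g~>(4,1)
  e1=(0,1) f~>(0,1,2) g~>(3,3)
  result₁ = ⟨4 3; 1 3⟩
Path 2 = h;k:
  e0=(1,0) h~>(3,3) k~>(3,1)
  e1=(0,1) h~>(4,3) k~>(0,3)
  result₂ = ⟨3 0; 1 3⟩
Equal? distinct morphisms ✗

Answer: DOES NOT COMMUTE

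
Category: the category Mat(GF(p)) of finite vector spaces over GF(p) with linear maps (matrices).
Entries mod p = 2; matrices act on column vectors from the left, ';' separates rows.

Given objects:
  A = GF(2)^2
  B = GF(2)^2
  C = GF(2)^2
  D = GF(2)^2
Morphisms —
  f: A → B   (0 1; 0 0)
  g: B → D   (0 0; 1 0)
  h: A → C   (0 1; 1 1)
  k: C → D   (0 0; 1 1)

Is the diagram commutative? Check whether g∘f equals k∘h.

Along f;g (path 1):
  e0=(1,0) f→(0,0) g→(0,0)
  e1=(0,1) f→(1,0) g→(0,1)
  ⟦path⟧₁ = (0 0; 0 1)
Along h;k (path 2):
  e0=(1,0) h→(0,1) k→(0,1)
  e1=(0,1) h→(1,1) k→(0,0)
  ⟦path⟧₂ = (0 0; 1 0)
Equal? NO — does not commute

Answer: DOES NOT COMMUTE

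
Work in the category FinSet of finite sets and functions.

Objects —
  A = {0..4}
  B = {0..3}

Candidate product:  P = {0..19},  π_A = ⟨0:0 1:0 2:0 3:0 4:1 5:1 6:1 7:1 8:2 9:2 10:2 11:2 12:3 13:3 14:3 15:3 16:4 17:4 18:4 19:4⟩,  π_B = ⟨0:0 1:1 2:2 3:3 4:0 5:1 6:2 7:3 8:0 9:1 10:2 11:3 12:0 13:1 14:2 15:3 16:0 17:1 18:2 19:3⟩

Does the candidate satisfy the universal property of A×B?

Answer: VALID PRODUCT

Work:
|A|·|B| = 5·4 = 20;  |P| = 20
Check the pairing map k ↦ (π_A(k), π_B(k)):
  0 : (0,0)
  1 : (0,1)
  2 : (0,2)
  3 : (0,3)
  4 : (1,0)
  5 : (1,1)
  6 : (1,2)
  7 : (1,3)
  8 : (2,0)
  9 : (2,1)
  10 : (2,2)
  11 : (2,3)
  12 : (3,0)
  13 : (3,1)
  14 : (3,2)
  15 : (3,3)
  16 : (4,0)
  17 : (4,1)
  18 : (4,2)
  19 : (4,3)
distinct pairs in image: 20 / 20 needed
  → bijection onto A×B; projections well-typed.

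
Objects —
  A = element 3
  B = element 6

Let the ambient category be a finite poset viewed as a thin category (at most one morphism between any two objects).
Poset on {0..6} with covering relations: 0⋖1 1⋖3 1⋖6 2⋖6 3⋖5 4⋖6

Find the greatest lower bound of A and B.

{x : x<=A ∧ x<=B} = {0,1}  (A=3, B=6)
  0 <= 1
  1 <= 1
glb = 1

Answer: A∧B = 1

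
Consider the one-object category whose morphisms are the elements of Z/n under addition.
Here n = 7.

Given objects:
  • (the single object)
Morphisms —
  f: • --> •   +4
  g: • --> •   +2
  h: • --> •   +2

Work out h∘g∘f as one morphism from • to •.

Answer: +1

Trace:
  0 +4≡4 +2≡6 +2≡1  (mod 7)
⟦path⟧: +1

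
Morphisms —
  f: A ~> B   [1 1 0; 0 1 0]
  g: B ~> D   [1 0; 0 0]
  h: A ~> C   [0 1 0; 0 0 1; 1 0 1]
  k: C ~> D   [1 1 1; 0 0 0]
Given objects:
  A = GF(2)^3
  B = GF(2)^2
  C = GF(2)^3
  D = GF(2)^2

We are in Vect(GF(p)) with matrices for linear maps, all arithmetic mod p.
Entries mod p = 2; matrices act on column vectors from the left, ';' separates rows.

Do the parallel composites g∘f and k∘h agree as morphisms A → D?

1) trace f;g:
  e0=[1,0,0] f~>[1,0] g~>[1,0]
  e1=[0,1,0] f~>[1,1] g~>[1,0]
  e2=[0,0,1] f~>[0,0] g~>[0,0]
  composite₁ = [1 1 0; 0 0 0]
2) trace h;k:
  e0=[1,0,0] h~>[0,0,1] k~>[1,0]
  e1=[0,1,0] h~>[1,0,0] k~>[1,0]
  e2=[0,0,1] h~>[0,1,1] k~>[0,0]
  composite₂ = [1 1 0; 0 0 0]
Equal? equal; square commutes

Answer: COMMUTES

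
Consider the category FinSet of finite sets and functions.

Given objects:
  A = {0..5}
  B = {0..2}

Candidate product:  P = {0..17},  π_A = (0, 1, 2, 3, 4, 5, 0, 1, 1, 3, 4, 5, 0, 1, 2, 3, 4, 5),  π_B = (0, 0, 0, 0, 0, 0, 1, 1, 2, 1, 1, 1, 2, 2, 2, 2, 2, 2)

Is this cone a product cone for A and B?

|A|·|B| = 6·3 = 18;  |P| = 18
Check the pairing map k ↦ (π_A(k), π_B(k)):
  0 ↦ (0,0)
  1 ↦ (1,0)
  2 ↦ (2,0)
  3 ↦ (3,0)
  4 ↦ (4,0)
  5 ↦ (5,0)
  6 ↦ (0,1)
  7 ↦ (1,1)
  8 ↦ (1,2)
  9 ↦ (3,1)
  10 ↦ (4,1)
  11 ↦ (5,1)
  12 ↦ (0,2)
  13 ↦ (1,2)  ✗ repeats pair of k=8
  14 ↦ (2,2)
  15 ↦ (3,2)
  16 ↦ (4,2)
  17 ↦ (5,2)
distinct pairs in image: 17 / 18 needed
  → (1,2) hit at k=8 and k=13

Answer: NOT A VALID PRODUCT — duplicate pair at indices 13,8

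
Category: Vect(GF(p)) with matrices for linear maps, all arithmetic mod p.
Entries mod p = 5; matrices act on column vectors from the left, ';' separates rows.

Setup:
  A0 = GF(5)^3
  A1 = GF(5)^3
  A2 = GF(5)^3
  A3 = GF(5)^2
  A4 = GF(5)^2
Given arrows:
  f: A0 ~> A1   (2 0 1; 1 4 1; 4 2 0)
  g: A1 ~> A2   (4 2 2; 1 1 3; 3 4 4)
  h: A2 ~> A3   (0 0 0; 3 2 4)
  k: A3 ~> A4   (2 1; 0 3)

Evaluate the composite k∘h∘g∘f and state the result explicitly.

Answer: (3 2 0; 4 1 0)

Trace:
  e0=(1,0,0) f~>(2,1,4) g~>(3,0,1) h~>(0,3) k~>(3,4)
  e1=(0,1,0) f~>(0,4,2) g~>(2,0,4) h~>(0,2) k~>(2,1)
  e2=(0,0,1) f~>(1,1,0) g~>(1,2,2) h~>(0,0) k~>(0,0)
composite: (3 2 0; 4 1 0)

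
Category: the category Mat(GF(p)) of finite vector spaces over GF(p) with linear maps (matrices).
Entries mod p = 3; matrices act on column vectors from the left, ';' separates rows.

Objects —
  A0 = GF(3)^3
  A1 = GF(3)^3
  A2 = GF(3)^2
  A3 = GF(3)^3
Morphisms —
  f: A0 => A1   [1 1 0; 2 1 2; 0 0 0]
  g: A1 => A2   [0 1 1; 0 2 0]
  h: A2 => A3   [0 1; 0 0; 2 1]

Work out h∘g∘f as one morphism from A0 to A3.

  e0=[1,0,0] f=>[1,2,0] g=>[2,1] h=>[1,0,2]
  e1=[0,1,0] f=>[1,1,0] g=>[1,2] h=>[2,0,1]
  e2=[0,0,1] f=>[0,2,0] g=>[2,1] h=>[1,0,2]
result: [1 2 1; 0 0 0; 2 1 2]

Answer: [1 2 1; 0 0 0; 2 1 2]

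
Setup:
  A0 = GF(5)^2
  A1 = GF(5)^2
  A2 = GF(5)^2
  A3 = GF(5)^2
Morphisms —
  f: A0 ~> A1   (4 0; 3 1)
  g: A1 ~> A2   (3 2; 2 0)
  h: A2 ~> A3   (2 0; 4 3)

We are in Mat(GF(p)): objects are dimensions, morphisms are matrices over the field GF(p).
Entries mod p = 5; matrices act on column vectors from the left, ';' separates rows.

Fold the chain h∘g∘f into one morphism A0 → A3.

  e0=(1,0) f~>(4,3) g~>(3,3) h~>(1,1)
  e1=(0,1) f~>(0,1) g~>(2,0) h~>(4,3)
result: (1 4; 1 3)

Answer: (1 4; 1 3)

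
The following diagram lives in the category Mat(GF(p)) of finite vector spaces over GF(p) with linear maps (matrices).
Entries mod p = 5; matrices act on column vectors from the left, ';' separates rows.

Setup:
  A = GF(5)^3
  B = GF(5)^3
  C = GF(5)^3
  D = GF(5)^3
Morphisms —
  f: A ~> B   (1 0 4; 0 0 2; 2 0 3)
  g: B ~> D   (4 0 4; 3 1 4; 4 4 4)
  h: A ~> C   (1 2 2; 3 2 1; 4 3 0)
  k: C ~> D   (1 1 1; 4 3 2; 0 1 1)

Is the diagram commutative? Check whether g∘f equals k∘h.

Path 1 = f;g:
  e0=(1,0,0) f~>(1,0,2) g~>(2,1,2)
  e1=(0,1,0) f~>(0,0,0) g~>(0,0,0)
  e2=(0,0,1) f~>(4,2,3) g~>(3,1,1)
  ⟦path⟧₁ = (2 0 3; 1 0 1; 2 0 1)
Path 2 = h;k:
  e0=(1,0,0) h~>(1,3,4) k~>(3,1,2)
  e1=(0,1,0) h~>(2,2,3) k~>(2,0,0)
  e2=(0,0,1) h~>(2,1,0) k~>(3,1,1)
  ⟦path⟧₂ = (3 2 3; 1 0 1; 2 0 1)
Equal? differ; not commutative

Answer: DOES NOT COMMUTE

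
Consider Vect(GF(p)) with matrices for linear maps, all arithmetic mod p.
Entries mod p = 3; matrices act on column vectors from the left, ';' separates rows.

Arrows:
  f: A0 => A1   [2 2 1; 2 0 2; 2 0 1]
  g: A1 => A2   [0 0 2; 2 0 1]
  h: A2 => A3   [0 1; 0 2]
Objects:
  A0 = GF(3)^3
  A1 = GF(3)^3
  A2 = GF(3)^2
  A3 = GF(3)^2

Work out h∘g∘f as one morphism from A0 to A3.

Answer: [0 1 0; 0 2 0]

Derivation:
  e0=[1,0,0] f=>[2,2,2] g=>[1,0] h=>[0,0]
  e1=[0,1,0] f=>[2,0,0] g=>[0,1] h=>[1,2]
  e2=[0,0,1] f=>[1,2,1] g=>[2,0] h=>[0,0]
result: [0 1 0; 0 2 0]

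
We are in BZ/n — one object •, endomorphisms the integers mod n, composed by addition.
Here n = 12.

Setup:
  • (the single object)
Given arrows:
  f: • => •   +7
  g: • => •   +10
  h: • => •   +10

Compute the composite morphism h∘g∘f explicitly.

Answer: +3

Trace:
  0 +7≡7 +10≡5 +10≡3  (mod 12)
composite: +3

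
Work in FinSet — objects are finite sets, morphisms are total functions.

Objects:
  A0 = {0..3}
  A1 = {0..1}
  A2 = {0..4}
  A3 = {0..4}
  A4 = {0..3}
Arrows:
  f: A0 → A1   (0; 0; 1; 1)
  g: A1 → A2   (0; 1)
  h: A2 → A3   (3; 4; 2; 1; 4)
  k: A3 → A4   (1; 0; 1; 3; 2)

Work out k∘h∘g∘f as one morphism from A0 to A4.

Answer: (3; 3; 2; 2)

Trace:
  0 f→0 g→0 h→3 k→3
  1 f→0 g→0 h→3 k→3
  2 f→1 g→1 h→4 k→2
  3 f→1 g→1 h→4 k→2
result: (3; 3; 2; 2)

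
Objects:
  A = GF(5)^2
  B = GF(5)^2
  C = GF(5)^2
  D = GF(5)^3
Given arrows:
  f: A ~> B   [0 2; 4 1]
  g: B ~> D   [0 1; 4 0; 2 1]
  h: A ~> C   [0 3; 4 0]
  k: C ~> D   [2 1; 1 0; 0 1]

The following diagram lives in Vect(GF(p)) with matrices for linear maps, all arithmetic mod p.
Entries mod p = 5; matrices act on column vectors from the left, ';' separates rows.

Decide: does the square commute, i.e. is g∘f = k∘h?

Along f;g (path 1):
  e0=(1,0) f~>(0,4) g~>(4,0,4)
  e1=(0,1) f~>(2,1) g~>(1,3,0)
  composite₁ = [4 1; 0 3; 4 0]
Along h;k (path 2):
  e0=(1,0) h~>(0,4) k~>(4,0,4)
  e1=(0,1) h~>(3,0) k~>(1,3,0)
  composite₂ = [4 1; 0 3; 4 0]
Equal? equal; square commutes

Answer: COMMUTES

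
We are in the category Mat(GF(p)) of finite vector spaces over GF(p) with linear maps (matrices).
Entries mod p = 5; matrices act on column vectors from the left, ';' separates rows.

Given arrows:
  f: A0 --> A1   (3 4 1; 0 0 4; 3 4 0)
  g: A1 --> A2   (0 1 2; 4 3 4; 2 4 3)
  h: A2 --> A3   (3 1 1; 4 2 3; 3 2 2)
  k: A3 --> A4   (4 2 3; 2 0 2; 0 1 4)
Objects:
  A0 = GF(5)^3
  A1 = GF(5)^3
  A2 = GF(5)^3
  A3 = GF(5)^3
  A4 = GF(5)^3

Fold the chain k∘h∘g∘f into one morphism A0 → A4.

Answer: (0 0 3; 1 3 2; 1 3 2)

Derivation:
  e0=⟨1,0,0⟩ f-->⟨3,0,3⟩ g-->⟨1,4,0⟩ h-->⟨2,2,1⟩ k-->⟨0,1,1⟩
  e1=⟨0,1,0⟩ f-->⟨4,0,4⟩ g-->⟨3,2,0⟩ h-->⟨1,1,3⟩ k-->⟨0,3,3⟩
  e2=⟨0,0,1⟩ f-->⟨1,4,0⟩ g-->⟨4,1,3⟩ h-->⟨1,2,0⟩ k-->⟨3,2,2⟩
⟦path⟧: (0 0 3; 1 3 2; 1 3 2)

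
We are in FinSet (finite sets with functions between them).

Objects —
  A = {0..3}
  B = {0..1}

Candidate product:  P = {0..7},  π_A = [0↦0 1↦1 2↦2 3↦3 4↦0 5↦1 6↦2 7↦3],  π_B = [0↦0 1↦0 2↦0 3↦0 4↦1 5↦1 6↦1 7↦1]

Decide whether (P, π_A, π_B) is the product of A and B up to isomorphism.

|A|·|B| = 4·2 = 8;  |P| = 8
Check the pairing map k ↦ (π_A(k), π_B(k)):
  0 ↦ (0,0)
  1 ↦ (1,0)
  2 ↦ (2,0)
  3 ↦ (3,0)
  4 ↦ (0,1)
  5 ↦ (1,1)
  6 ↦ (2,1)
  7 ↦ (3,1)
distinct pairs in image: 8 / 8 needed
  → bijection onto A×B; projections well-typed.

Answer: VALID PRODUCT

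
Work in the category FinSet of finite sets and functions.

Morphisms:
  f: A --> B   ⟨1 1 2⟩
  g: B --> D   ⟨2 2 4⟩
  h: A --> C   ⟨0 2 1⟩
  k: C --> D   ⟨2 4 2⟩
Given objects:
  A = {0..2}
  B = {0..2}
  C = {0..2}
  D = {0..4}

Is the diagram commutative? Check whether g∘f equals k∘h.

Answer: COMMUTES

Derivation:
Along f;g (path 1):
  0 f-->1 g-->2
  1 f-->1 g-->2
  2 f-->2 g-->4
  ⟦path⟧₁ = ⟨2 2 4⟩
Along h;k (path 2):
  0 h-->0 k-->2
  1 h-->2 k-->2
  2 h-->1 k-->4
  ⟦path⟧₂ = ⟨2 2 4⟩
Equal? same morphism ✓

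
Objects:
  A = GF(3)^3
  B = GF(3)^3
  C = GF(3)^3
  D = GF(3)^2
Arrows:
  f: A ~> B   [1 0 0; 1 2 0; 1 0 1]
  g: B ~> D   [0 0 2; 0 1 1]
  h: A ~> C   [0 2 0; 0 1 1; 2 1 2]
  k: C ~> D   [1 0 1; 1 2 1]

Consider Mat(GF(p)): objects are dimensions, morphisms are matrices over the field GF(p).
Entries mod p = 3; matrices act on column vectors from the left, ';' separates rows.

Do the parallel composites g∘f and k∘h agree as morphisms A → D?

Answer: COMMUTES

Derivation:
Path 1 = f;g:
  e0=⟨1,0,0⟩ f~>⟨1,1,1⟩ g~>⟨2,2⟩
  e1=⟨0,1,0⟩ f~>⟨0,2,0⟩ g~>⟨0,2⟩
  e2=⟨0,0,1⟩ f~>⟨0,0,1⟩ g~>⟨2,1⟩
  composite₁ = [2 0 2; 2 2 1]
Path 2 = h;k:
  e0=⟨1,0,0⟩ h~>⟨0,0,2⟩ k~>⟨2,2⟩
  e1=⟨0,1,0⟩ h~>⟨2,1,1⟩ k~>⟨0,2⟩
  e2=⟨0,0,1⟩ h~>⟨0,1,2⟩ k~>⟨2,1⟩
  composite₂ = [2 0 2; 2 2 1]
Equal? YES — commutes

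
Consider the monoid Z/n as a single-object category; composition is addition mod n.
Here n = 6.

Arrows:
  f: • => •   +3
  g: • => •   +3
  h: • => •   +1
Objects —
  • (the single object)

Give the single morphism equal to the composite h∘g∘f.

  0 +3≡3 +3≡0 +1≡1  (mod 6)
composite: +1

Answer: +1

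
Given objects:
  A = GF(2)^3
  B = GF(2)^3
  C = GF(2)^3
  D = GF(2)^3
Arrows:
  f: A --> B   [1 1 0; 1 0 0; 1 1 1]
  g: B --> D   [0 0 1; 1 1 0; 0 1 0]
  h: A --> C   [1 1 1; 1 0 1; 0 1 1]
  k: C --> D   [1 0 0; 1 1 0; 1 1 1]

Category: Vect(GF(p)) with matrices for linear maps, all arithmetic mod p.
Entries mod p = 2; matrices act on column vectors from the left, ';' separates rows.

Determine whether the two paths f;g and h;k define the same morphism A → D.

Path 1 = f;g:
  e0=[1,0,0] f-->[1,1,1] g-->[1,0,1]
  e1=[0,1,0] f-->[1,0,1] g-->[1,1,0]
  e2=[0,0,1] f-->[0,0,1] g-->[1,0,0]
  composite₁ = [1 1 1; 0 1 0; 1 0 0]
Path 2 = h;k:
  e0=[1,0,0] h-->[1,1,0] k-->[1,0,0]
  e1=[0,1,0] h-->[1,0,1] k-->[1,1,0]
  e2=[0,0,1] h-->[1,1,1] k-->[1,0,1]
  composite₂ = [1 1 1; 0 1 0; 0 0 1]
Equal? differ; not commutative

Answer: DOES NOT COMMUTE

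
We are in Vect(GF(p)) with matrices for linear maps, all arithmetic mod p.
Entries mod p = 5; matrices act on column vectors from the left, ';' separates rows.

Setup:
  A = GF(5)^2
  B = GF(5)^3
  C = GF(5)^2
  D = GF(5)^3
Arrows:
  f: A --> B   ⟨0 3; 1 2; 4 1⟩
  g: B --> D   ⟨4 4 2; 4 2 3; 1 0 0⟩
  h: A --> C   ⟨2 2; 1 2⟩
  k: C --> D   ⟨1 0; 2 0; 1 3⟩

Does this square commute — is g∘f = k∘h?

Answer: COMMUTES

Derivation:
Along f;g (path 1):
  e0=(1,0) f-->(0,1,4) g-->(2,4,0)
  e1=(0,1) f-->(3,2,1) g-->(2,4,3)
  result₁ = ⟨2 2; 4 4; 0 3⟩
Along h;k (path 2):
  e0=(1,0) h-->(2,1) k-->(2,4,0)
  e1=(0,1) h-->(2,2) k-->(2,4,3)
  result₂ = ⟨2 2; 4 4; 0 3⟩
Equal? YES — commutes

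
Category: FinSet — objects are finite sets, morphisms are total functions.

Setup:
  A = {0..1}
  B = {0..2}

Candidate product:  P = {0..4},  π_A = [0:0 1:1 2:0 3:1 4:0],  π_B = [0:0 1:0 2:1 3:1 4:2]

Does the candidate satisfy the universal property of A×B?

Answer: NOT A VALID PRODUCT — |P|=5 ≠ |A|·|B|=6

Trace:
|A|·|B| = 2·3 = 6;  |P| = 5
  → cardinalities differ; no bijection possible.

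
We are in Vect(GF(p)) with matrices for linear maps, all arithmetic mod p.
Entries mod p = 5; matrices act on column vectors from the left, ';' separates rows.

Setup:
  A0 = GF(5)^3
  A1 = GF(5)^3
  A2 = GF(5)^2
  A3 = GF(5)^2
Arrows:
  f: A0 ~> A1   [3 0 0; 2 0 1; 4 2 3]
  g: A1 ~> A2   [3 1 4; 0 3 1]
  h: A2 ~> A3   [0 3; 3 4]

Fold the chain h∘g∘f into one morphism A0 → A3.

Answer: [0 1 3; 1 2 3]

Derivation:
  e0=(1,0,0) f~>(3,2,4) g~>(2,0) h~>(0,1)
  e1=(0,1,0) f~>(0,0,2) g~>(3,2) h~>(1,2)
  e2=(0,0,1) f~>(0,1,3) g~>(3,1) h~>(3,3)
result: [0 1 3; 1 2 3]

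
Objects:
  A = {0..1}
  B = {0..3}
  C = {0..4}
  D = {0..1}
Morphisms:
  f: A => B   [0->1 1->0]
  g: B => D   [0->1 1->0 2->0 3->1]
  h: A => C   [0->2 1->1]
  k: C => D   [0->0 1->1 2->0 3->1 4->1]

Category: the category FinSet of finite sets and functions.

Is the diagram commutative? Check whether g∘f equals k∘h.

Answer: COMMUTES

Trace:
1) trace f;g:
  0 f=>1 g=>0
  1 f=>0 g=>1
  ⟦path⟧₁ = [0->0 1->1]
2) trace h;k:
  0 h=>2 k=>0
  1 h=>1 k=>1
  ⟦path⟧₂ = [0->0 1->1]
Equal? YES — commutes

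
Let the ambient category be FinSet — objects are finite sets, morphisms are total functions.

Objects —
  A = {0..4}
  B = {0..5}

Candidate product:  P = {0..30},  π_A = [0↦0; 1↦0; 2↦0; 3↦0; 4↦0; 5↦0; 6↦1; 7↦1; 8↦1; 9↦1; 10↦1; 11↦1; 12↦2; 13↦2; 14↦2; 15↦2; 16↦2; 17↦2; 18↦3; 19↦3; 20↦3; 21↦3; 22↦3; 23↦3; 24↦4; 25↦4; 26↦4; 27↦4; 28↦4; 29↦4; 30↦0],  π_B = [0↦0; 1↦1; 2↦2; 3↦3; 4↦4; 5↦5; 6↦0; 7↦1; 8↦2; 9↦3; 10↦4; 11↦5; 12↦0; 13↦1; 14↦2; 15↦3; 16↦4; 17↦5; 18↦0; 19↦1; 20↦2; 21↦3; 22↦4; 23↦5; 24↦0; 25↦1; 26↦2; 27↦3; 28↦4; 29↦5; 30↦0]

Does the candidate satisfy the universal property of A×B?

Answer: NOT A VALID PRODUCT — |P|=31 ≠ |A|·|B|=30

Trace:
|A|·|B| = 5·6 = 30;  |P| = 31
  → cardinalities differ; no bijection possible.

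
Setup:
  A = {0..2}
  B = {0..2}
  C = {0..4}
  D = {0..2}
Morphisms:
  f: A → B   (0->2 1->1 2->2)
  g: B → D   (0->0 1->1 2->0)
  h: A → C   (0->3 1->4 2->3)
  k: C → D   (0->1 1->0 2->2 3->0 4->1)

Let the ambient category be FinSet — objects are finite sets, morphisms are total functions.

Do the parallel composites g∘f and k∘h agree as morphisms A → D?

Path 1 = f;g:
  0 f→2 g→0
  1 f→1 g→1
  2 f→2 g→0
  ⟦path⟧₁ = (0->0 1->1 2->0)
Path 2 = h;k:
  0 h→3 k→0
  1 h→4 k→1
  2 h→3 k→0
  ⟦path⟧₂ = (0->0 1->1 2->0)
Equal? same morphism ✓

Answer: COMMUTES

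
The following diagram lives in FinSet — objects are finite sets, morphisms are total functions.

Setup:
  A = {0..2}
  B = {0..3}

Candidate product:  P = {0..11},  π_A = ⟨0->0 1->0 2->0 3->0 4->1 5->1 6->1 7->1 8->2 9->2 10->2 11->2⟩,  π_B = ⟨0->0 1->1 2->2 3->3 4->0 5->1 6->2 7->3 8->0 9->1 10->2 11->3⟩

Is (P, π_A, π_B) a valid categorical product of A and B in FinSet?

Answer: VALID PRODUCT

Trace:
|A|·|B| = 3·4 = 12;  |P| = 12
Check the pairing map k ↦ (π_A(k), π_B(k)):
  0 -> (0,0)
  1 -> (0,1)
  2 -> (0,2)
  3 -> (0,3)
  4 -> (1,0)
  5 -> (1,1)
  6 -> (1,2)
  7 -> (1,3)
  8 -> (2,0)
  9 -> (2,1)
  10 -> (2,2)
  11 -> (2,3)
distinct pairs in image: 12 / 12 needed
  → bijection onto A×B; projections well-typed.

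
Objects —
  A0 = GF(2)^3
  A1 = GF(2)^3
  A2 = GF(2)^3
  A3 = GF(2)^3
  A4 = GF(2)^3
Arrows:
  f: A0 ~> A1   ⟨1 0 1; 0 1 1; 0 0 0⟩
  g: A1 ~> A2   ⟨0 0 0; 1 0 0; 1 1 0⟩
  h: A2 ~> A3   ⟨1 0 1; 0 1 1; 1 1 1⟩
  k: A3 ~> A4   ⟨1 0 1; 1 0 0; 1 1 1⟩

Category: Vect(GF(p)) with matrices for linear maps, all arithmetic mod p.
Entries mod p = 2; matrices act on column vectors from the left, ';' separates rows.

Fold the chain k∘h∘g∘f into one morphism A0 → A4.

  e0=[1,0,0] f~>[1,0,0] g~>[0,1,1] h~>[1,0,0] k~>[1,1,1]
  e1=[0,1,0] f~>[0,1,0] g~>[0,0,1] h~>[1,1,1] k~>[0,1,1]
  e2=[0,0,1] f~>[1,1,0] g~>[0,1,0] h~>[0,1,1] k~>[1,0,0]
⟦path⟧: ⟨1 0 1; 1 1 0; 1 1 0⟩

Answer: ⟨1 0 1; 1 1 0; 1 1 0⟩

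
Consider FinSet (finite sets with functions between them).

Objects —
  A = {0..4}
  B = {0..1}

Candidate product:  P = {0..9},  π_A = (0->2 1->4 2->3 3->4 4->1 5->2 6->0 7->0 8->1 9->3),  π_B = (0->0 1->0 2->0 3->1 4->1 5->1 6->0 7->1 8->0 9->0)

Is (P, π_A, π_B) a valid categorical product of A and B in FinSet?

Answer: NOT A VALID PRODUCT — duplicate pair at indices 2,9

Work:
|A|·|B| = 5·2 = 10;  |P| = 10
Check the pairing map k ↦ (π_A(k), π_B(k)):
  0 -> (2,0)
  1 -> (4,0)
  2 -> (3,0)
  3 -> (4,1)
  4 -> (1,1)
  5 -> (2,1)
  6 -> (0,0)
  7 -> (0,1)
  8 -> (1,0)
  9 -> (3,0)  ✗ repeats pair of k=2
distinct pairs in image: 9 / 10 needed
  → (3,0) hit at k=2 and k=9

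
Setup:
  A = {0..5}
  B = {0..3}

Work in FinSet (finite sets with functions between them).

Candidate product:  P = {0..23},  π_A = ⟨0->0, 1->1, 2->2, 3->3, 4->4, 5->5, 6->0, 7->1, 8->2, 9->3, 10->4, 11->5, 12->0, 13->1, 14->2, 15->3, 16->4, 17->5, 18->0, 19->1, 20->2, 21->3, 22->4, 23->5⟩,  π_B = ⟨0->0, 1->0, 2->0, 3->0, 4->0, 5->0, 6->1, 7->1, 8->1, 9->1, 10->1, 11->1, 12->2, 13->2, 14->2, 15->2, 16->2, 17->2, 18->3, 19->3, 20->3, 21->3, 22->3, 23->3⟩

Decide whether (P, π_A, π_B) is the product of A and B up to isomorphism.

|A|·|B| = 6·4 = 24;  |P| = 24
Check the pairing map k ↦ (π_A(k), π_B(k)):
  0 -> (0,0)
  1 -> (1,0)
  2 -> (2,0)
  3 -> (3,0)
  4 -> (4,0)
  5 -> (5,0)
  6 -> (0,1)
  7 -> (1,1)
  8 -> (2,1)
  9 -> (3,1)
  10 -> (4,1)
  11 -> (5,1)
  12 -> (0,2)
  13 -> (1,2)
  14 -> (2,2)
  15 -> (3,2)
  16 -> (4,2)
  17 -> (5,2)
  18 -> (0,3)
  19 -> (1,3)
  20 -> (2,3)
  21 -> (3,3)
  22 -> (4,3)
  23 -> (5,3)
distinct pairs in image: 24 / 24 needed
  → bijection onto A×B; projections well-typed.

Answer: VALID PRODUCT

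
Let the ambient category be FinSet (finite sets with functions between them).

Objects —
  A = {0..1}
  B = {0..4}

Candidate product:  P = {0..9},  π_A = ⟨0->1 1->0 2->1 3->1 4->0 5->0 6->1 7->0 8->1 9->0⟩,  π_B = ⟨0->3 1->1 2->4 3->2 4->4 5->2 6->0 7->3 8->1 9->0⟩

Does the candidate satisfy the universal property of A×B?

Answer: VALID PRODUCT

Work:
|A|·|B| = 2·5 = 10;  |P| = 10
Check the pairing map k ↦ (π_A(k), π_B(k)):
  0 -> (1,3)
  1 -> (0,1)
  2 -> (1,4)
  3 -> (1,2)
  4 -> (0,4)
  5 -> (0,2)
  6 -> (1,0)
  7 -> (0,3)
  8 -> (1,1)
  9 -> (0,0)
distinct pairs in image: 10 / 10 needed
  → bijection onto A×B; projections well-typed.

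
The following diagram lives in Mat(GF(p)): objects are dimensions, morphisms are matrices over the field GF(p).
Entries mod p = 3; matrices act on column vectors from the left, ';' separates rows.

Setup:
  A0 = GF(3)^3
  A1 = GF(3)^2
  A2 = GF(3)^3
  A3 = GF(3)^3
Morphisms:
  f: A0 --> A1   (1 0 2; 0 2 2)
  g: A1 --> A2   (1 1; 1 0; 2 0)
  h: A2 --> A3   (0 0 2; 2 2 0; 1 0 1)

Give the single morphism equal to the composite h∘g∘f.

Answer: (1 0 2; 1 1 0; 0 2 2)

Work:
  e0=⟨1,0,0⟩ f-->⟨1,0⟩ g-->⟨1,1,2⟩ h-->⟨1,1,0⟩
  e1=⟨0,1,0⟩ f-->⟨0,2⟩ g-->⟨2,0,0⟩ h-->⟨0,1,2⟩
  e2=⟨0,0,1⟩ f-->⟨2,2⟩ g-->⟨1,2,1⟩ h-->⟨2,0,2⟩
composite: (1 0 2; 1 1 0; 0 2 2)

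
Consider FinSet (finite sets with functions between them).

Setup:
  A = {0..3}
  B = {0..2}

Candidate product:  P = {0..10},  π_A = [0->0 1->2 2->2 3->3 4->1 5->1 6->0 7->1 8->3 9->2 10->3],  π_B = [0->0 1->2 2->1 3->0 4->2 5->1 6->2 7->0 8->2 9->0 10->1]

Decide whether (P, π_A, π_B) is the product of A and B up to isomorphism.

Answer: NOT A VALID PRODUCT — |P|=11 ≠ |A|·|B|=12

Work:
|A|·|B| = 4·3 = 12;  |P| = 11
  → cardinalities differ; no bijection possible.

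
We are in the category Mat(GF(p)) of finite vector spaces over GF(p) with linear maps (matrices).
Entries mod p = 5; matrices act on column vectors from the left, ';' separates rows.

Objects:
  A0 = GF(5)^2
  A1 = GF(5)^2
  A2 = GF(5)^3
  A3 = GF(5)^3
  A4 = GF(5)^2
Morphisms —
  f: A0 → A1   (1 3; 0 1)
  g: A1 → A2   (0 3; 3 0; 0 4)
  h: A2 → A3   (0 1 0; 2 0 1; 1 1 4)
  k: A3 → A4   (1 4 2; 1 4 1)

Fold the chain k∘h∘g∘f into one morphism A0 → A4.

  e0=⟨1,0⟩ f→⟨1,0⟩ g→⟨0,3,0⟩ h→⟨3,0,3⟩ k→⟨4,1⟩
  e1=⟨0,1⟩ f→⟨3,1⟩ g→⟨3,4,4⟩ h→⟨4,0,3⟩ k→⟨0,2⟩
⟦path⟧: (4 0; 1 2)

Answer: (4 0; 1 2)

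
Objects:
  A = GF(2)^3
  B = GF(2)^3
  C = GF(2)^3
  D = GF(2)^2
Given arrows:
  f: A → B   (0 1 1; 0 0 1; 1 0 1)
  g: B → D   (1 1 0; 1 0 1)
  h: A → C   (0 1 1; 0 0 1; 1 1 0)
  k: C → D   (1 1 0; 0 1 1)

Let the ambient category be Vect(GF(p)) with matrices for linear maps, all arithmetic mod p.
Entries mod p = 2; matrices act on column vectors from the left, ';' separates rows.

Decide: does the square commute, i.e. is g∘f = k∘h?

Answer: DOES NOT COMMUTE

Trace:
1) trace f;g:
  e0=[1,0,0] f→[0,0,1] g→[0,1]
  e1=[0,1,0] f→[1,0,0] g→[1,1]
  e2=[0,0,1] f→[1,1,1] g→[0,0]
  ⟦path⟧₁ = (0 1 0; 1 1 0)
2) trace h;k:
  e0=[1,0,0] h→[0,0,1] k→[0,1]
  e1=[0,1,0] h→[1,0,1] k→[1,1]
  e2=[0,0,1] h→[1,1,0] k→[0,1]
  ⟦path⟧₂ = (0 1 0; 1 1 1)
Equal? differ; not commutative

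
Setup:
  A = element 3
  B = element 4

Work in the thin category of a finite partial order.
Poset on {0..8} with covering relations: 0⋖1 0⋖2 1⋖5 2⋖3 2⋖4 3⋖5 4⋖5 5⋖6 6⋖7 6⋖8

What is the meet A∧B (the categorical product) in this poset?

Lower bounds of A=3 and B=4: {0,2}
  0 <= 2
  2 <= 2
glb = 2

Answer: A∧B = 2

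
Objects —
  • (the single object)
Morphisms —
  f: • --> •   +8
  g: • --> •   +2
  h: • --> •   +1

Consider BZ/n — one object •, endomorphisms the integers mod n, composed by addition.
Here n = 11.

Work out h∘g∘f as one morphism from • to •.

  0 +8≡8 +2≡10 +1≡0  (mod 11)
result: +0

Answer: +0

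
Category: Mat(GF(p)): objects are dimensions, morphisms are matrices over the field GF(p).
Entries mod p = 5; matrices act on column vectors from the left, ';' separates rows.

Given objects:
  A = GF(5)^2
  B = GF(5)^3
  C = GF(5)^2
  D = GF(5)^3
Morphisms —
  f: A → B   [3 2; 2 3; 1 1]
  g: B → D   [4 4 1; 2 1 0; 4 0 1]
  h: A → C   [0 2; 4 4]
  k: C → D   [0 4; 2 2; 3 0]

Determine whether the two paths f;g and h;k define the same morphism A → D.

Along f;g (path 1):
  e0=(1,0) f→(3,2,1) g→(1,3,3)
  e1=(0,1) f→(2,3,1) g→(1,2,4)
  result₁ = [1 1; 3 2; 3 4]
Along h;k (path 2):
  e0=(1,0) h→(0,4) k→(1,3,0)
  e1=(0,1) h→(2,4) k→(1,2,1)
  result₂ = [1 1; 3 2; 0 1]
Equal? differ; not commutative

Answer: DOES NOT COMMUTE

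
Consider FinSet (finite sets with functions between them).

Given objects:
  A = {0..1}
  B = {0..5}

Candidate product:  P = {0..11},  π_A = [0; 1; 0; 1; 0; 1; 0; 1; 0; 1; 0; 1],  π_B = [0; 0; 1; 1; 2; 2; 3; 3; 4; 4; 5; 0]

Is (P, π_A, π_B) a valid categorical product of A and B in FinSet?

|A|·|B| = 2·6 = 12;  |P| = 12
Check the pairing map k ↦ (π_A(k), π_B(k)):
  0 ↦ (0,0)
  1 ↦ (1,0)
  2 ↦ (0,1)
  3 ↦ (1,1)
  4 ↦ (0,2)
  5 ↦ (1,2)
  6 ↦ (0,3)
  7 ↦ (1,3)
  8 ↦ (0,4)
  9 ↦ (1,4)
  10 ↦ (0,5)
  11 ↦ (1,0)  ✗ repeats pair of k=1
distinct pairs in image: 11 / 12 needed
  → (1,0) hit at k=1 and k=11

Answer: NOT A VALID PRODUCT — duplicate pair at indices 1,11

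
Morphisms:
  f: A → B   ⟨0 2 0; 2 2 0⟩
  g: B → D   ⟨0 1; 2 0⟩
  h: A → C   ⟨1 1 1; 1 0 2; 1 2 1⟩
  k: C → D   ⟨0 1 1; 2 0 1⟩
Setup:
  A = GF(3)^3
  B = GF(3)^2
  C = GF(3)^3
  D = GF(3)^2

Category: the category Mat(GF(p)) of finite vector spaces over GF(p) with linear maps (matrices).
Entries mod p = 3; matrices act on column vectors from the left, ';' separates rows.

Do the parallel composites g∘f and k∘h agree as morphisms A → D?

Answer: COMMUTES

Derivation:
Path 1 = f;g:
  e0=(1,0,0) f→(0,2) g→(2,0)
  e1=(0,1,0) f→(2,2) g→(2,1)
  e2=(0,0,1) f→(0,0) g→(0,0)
  composite₁ = ⟨2 2 0; 0 1 0⟩
Path 2 = h;k:
  e0=(1,0,0) h→(1,1,1) k→(2,0)
  e1=(0,1,0) h→(1,0,2) k→(2,1)
  e2=(0,0,1) h→(1,2,1) k→(0,0)
  composite₂ = ⟨2 2 0; 0 1 0⟩
Equal? YES — commutes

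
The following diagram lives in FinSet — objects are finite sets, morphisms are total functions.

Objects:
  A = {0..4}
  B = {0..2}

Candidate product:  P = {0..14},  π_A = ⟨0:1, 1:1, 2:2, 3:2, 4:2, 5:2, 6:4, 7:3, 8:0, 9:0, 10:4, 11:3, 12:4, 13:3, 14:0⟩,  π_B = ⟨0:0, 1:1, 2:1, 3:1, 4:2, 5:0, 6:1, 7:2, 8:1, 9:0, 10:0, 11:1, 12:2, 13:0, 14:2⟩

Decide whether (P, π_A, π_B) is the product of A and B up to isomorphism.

Answer: NOT A VALID PRODUCT — duplicate pair at indices 2,3

Trace:
|A|·|B| = 5·3 = 15;  |P| = 15
Check the pairing map k ↦ (π_A(k), π_B(k)):
  0 : (1,0)
  1 : (1,1)
  2 : (2,1)
  3 : (2,1)  ✗ repeats pair of k=2
  4 : (2,2)
  5 : (2,0)
  6 : (4,1)
  7 : (3,2)
  8 : (0,1)
  9 : (0,0)
  10 : (4,0)
  11 : (3,1)
  12 : (4,2)
  13 : (3,0)
  14 : (0,2)
distinct pairs in image: 14 / 15 needed
  → (2,1) hit at k=2 and k=3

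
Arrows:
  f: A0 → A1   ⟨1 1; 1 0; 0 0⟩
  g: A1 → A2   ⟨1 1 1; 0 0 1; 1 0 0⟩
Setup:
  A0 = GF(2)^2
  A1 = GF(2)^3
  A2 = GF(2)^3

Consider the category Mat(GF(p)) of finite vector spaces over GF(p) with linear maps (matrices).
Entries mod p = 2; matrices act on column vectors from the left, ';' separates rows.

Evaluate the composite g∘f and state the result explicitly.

Answer: ⟨0 1; 0 0; 1 1⟩

Work:
  e0=⟨1,0⟩ f→⟨1,1,0⟩ g→⟨0,0,1⟩
  e1=⟨0,1⟩ f→⟨1,0,0⟩ g→⟨1,0,1⟩
⟦path⟧: ⟨0 1; 0 0; 1 1⟩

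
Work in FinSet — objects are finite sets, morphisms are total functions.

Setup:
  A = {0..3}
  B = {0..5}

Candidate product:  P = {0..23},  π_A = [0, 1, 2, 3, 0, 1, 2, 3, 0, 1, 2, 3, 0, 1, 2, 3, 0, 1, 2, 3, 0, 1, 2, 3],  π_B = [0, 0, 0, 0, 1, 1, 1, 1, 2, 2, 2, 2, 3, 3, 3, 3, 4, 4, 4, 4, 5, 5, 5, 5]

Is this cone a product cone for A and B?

|A|·|B| = 4·6 = 24;  |P| = 24
Check the pairing map k ↦ (π_A(k), π_B(k)):
  0 -> (0,0)
  1 -> (1,0)
  2 -> (2,0)
  3 -> (3,0)
  4 -> (0,1)
  5 -> (1,1)
  6 -> (2,1)
  7 -> (3,1)
  8 -> (0,2)
  9 -> (1,2)
  10 -> (2,2)
  11 -> (3,2)
  12 -> (0,3)
  13 -> (1,3)
  14 -> (2,3)
  15 -> (3,3)
  16 -> (0,4)
  17 -> (1,4)
  18 -> (2,4)
  19 -> (3,4)
  20 -> (0,5)
  21 -> (1,5)
  22 -> (2,5)
  23 -> (3,5)
distinct pairs in image: 24 / 24 needed
  → bijection onto A×B; projections well-typed.

Answer: VALID PRODUCT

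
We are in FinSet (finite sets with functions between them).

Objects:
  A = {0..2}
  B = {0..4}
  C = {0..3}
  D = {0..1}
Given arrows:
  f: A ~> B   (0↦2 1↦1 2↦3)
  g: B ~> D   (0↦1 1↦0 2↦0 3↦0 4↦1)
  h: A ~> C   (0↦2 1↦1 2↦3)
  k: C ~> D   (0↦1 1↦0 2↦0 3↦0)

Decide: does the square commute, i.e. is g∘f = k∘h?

Answer: COMMUTES

Derivation:
1) trace f;g:
  0 f~>2 g~>0
  1 f~>1 g~>0
  2 f~>3 g~>0
  composite₁ = (0↦0 1↦0 2↦0)
2) trace h;k:
  0 h~>2 k~>0
  1 h~>1 k~>0
  2 h~>3 k~>0
  composite₂ = (0↦0 1↦0 2↦0)
Equal? equal; square commutes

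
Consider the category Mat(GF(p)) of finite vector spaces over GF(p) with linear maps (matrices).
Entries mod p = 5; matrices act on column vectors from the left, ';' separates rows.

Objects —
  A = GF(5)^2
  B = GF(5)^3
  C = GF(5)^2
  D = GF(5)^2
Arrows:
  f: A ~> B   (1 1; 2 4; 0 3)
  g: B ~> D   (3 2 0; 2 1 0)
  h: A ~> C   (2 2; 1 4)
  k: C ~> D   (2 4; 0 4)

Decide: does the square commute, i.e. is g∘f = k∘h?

1) trace f;g:
  e0=⟨1,0⟩ f~>⟨1,2,0⟩ g~>⟨2,4⟩
  e1=⟨0,1⟩ f~>⟨1,4,3⟩ g~>⟨1,1⟩
  composite₁ = (2 1; 4 1)
2) trace h;k:
  e0=⟨1,0⟩ h~>⟨2,1⟩ k~>⟨3,4⟩
  e1=⟨0,1⟩ h~>⟨2,4⟩ k~>⟨0,1⟩
  composite₂ = (3 0; 4 1)
Equal? distinct morphisms ✗

Answer: DOES NOT COMMUTE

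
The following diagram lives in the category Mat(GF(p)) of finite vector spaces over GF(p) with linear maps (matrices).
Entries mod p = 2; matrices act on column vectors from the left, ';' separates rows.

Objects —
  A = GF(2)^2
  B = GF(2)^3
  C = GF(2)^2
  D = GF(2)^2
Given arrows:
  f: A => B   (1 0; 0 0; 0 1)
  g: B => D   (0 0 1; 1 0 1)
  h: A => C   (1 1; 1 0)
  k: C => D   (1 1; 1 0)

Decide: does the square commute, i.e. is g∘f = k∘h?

Answer: COMMUTES

Derivation:
Path 1 = f;g:
  e0=(1,0) f=>(1,0,0) g=>(0,1)
  e1=(0,1) f=>(0,0,1) g=>(1,1)
  composite₁ = (0 1; 1 1)
Path 2 = h;k:
  e0=(1,0) h=>(1,1) k=>(0,1)
  e1=(0,1) h=>(1,0) k=>(1,1)
  composite₂ = (0 1; 1 1)
Equal? equal; square commutes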